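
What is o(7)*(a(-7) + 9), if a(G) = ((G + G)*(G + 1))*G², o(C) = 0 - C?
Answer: -28875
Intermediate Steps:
o(C) = -C
a(G) = 2*G³*(1 + G) (a(G) = ((2*G)*(1 + G))*G² = (2*G*(1 + G))*G² = 2*G³*(1 + G))
o(7)*(a(-7) + 9) = (-1*7)*(2*(-7)³*(1 - 7) + 9) = -7*(2*(-343)*(-6) + 9) = -7*(4116 + 9) = -7*4125 = -28875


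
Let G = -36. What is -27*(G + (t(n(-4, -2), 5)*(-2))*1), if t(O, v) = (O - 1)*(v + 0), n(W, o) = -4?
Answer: -378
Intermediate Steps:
t(O, v) = v*(-1 + O) (t(O, v) = (-1 + O)*v = v*(-1 + O))
-27*(G + (t(n(-4, -2), 5)*(-2))*1) = -27*(-36 + ((5*(-1 - 4))*(-2))*1) = -27*(-36 + ((5*(-5))*(-2))*1) = -27*(-36 - 25*(-2)*1) = -27*(-36 + 50*1) = -27*(-36 + 50) = -27*14 = -378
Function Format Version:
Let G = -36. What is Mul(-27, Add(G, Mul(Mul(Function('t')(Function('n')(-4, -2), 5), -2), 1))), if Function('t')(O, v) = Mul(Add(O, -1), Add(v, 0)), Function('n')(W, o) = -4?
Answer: -378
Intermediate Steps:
Function('t')(O, v) = Mul(v, Add(-1, O)) (Function('t')(O, v) = Mul(Add(-1, O), v) = Mul(v, Add(-1, O)))
Mul(-27, Add(G, Mul(Mul(Function('t')(Function('n')(-4, -2), 5), -2), 1))) = Mul(-27, Add(-36, Mul(Mul(Mul(5, Add(-1, -4)), -2), 1))) = Mul(-27, Add(-36, Mul(Mul(Mul(5, -5), -2), 1))) = Mul(-27, Add(-36, Mul(Mul(-25, -2), 1))) = Mul(-27, Add(-36, Mul(50, 1))) = Mul(-27, Add(-36, 50)) = Mul(-27, 14) = -378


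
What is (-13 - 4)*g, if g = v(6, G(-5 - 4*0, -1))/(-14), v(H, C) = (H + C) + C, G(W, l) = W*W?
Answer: 68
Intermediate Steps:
G(W, l) = W**2
v(H, C) = H + 2*C (v(H, C) = (C + H) + C = H + 2*C)
g = -4 (g = (6 + 2*(-5 - 4*0)**2)/(-14) = (6 + 2*(-5 + 0)**2)*(-1/14) = (6 + 2*(-5)**2)*(-1/14) = (6 + 2*25)*(-1/14) = (6 + 50)*(-1/14) = 56*(-1/14) = -4)
(-13 - 4)*g = (-13 - 4)*(-4) = -17*(-4) = 68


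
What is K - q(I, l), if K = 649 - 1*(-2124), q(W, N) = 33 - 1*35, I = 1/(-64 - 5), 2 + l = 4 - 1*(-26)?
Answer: 2775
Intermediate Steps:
l = 28 (l = -2 + (4 - 1*(-26)) = -2 + (4 + 26) = -2 + 30 = 28)
I = -1/69 (I = 1/(-69) = -1/69 ≈ -0.014493)
q(W, N) = -2 (q(W, N) = 33 - 35 = -2)
K = 2773 (K = 649 + 2124 = 2773)
K - q(I, l) = 2773 - 1*(-2) = 2773 + 2 = 2775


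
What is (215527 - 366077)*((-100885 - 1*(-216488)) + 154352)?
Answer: -40641725250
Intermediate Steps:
(215527 - 366077)*((-100885 - 1*(-216488)) + 154352) = -150550*((-100885 + 216488) + 154352) = -150550*(115603 + 154352) = -150550*269955 = -40641725250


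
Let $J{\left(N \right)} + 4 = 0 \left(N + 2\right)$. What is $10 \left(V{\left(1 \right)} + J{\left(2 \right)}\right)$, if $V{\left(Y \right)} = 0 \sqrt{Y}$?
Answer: $-40$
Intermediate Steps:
$J{\left(N \right)} = -4$ ($J{\left(N \right)} = -4 + 0 \left(N + 2\right) = -4 + 0 \left(2 + N\right) = -4 + 0 = -4$)
$V{\left(Y \right)} = 0$
$10 \left(V{\left(1 \right)} + J{\left(2 \right)}\right) = 10 \left(0 - 4\right) = 10 \left(-4\right) = -40$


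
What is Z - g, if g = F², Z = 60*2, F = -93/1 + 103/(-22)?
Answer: -4560121/484 ≈ -9421.7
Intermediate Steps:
F = -2149/22 (F = -93*1 + 103*(-1/22) = -93 - 103/22 = -2149/22 ≈ -97.682)
Z = 120
g = 4618201/484 (g = (-2149/22)² = 4618201/484 ≈ 9541.7)
Z - g = 120 - 1*4618201/484 = 120 - 4618201/484 = -4560121/484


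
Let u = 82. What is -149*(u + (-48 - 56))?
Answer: 3278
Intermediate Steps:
-149*(u + (-48 - 56)) = -149*(82 + (-48 - 56)) = -149*(82 - 104) = -149*(-22) = 3278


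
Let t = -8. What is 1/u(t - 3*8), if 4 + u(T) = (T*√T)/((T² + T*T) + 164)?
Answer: -305809/1223748 + 1106*I*√2/305937 ≈ -0.2499 + 0.0051126*I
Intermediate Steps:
u(T) = -4 + T^(3/2)/(164 + 2*T²) (u(T) = -4 + (T*√T)/((T² + T*T) + 164) = -4 + T^(3/2)/((T² + T²) + 164) = -4 + T^(3/2)/(2*T² + 164) = -4 + T^(3/2)/(164 + 2*T²))
1/u(t - 3*8) = 1/((-656 + (-8 - 3*8)^(3/2) - 8*(-8 - 3*8)²)/(2*(82 + (-8 - 3*8)²))) = 1/((-656 + (-8 - 24)^(3/2) - 8*(-8 - 24)²)/(2*(82 + (-8 - 24)²))) = 1/((-656 + (-32)^(3/2) - 8*(-32)²)/(2*(82 + (-32)²))) = 1/((-656 - 128*I*√2 - 8*1024)/(2*(82 + 1024))) = 1/((½)*(-656 - 128*I*√2 - 8192)/1106) = 1/((½)*(1/1106)*(-8848 - 128*I*√2)) = 1/(-4 - 32*I*√2/553)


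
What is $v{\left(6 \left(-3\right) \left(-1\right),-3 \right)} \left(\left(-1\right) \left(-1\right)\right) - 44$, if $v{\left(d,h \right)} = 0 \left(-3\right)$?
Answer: $-44$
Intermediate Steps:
$v{\left(d,h \right)} = 0$
$v{\left(6 \left(-3\right) \left(-1\right),-3 \right)} \left(\left(-1\right) \left(-1\right)\right) - 44 = 0 \left(\left(-1\right) \left(-1\right)\right) - 44 = 0 \cdot 1 - 44 = 0 - 44 = -44$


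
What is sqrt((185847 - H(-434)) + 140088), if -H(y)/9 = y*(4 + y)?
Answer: 3*sqrt(222835) ≈ 1416.2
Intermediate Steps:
H(y) = -9*y*(4 + y)
sqrt((185847 - H(-434)) + 140088) = sqrt((185847 - (-9)*(-434)*(4 - 434)) + 140088) = sqrt((185847 - (-9)*(-434)*(-430)) + 140088) = sqrt((185847 - 1*(-1679580)) + 140088) = sqrt((185847 + 1679580) + 140088) = sqrt(1865427 + 140088) = sqrt(2005515) = 3*sqrt(222835)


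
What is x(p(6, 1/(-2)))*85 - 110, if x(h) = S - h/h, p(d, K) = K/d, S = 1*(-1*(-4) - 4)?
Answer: -195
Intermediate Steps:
S = 0 (S = 1*(4 - 4) = 1*0 = 0)
x(h) = -1 (x(h) = 0 - h/h = 0 - 1*1 = 0 - 1 = -1)
x(p(6, 1/(-2)))*85 - 110 = -1*85 - 110 = -85 - 110 = -195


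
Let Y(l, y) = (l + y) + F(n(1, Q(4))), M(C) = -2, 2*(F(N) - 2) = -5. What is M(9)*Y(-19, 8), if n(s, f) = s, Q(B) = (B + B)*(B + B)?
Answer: 23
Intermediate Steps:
Q(B) = 4*B**2 (Q(B) = (2*B)*(2*B) = 4*B**2)
F(N) = -1/2 (F(N) = 2 + (1/2)*(-5) = 2 - 5/2 = -1/2)
Y(l, y) = -1/2 + l + y (Y(l, y) = (l + y) - 1/2 = -1/2 + l + y)
M(9)*Y(-19, 8) = -2*(-1/2 - 19 + 8) = -2*(-23/2) = 23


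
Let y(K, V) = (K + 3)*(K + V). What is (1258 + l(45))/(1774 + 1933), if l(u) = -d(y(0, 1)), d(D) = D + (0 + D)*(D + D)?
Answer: 1237/3707 ≈ 0.33369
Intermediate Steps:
y(K, V) = (3 + K)*(K + V)
d(D) = D + 2*D² (d(D) = D + D*(2*D) = D + 2*D²)
l(u) = -21 (l(u) = -(0² + 3*0 + 3*1 + 0*1)*(1 + 2*(0² + 3*0 + 3*1 + 0*1)) = -(0 + 0 + 3 + 0)*(1 + 2*(0 + 0 + 3 + 0)) = -3*(1 + 2*3) = -3*(1 + 6) = -3*7 = -1*21 = -21)
(1258 + l(45))/(1774 + 1933) = (1258 - 21)/(1774 + 1933) = 1237/3707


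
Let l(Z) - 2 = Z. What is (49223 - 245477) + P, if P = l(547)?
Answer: -195705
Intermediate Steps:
l(Z) = 2 + Z
P = 549 (P = 2 + 547 = 549)
(49223 - 245477) + P = (49223 - 245477) + 549 = -196254 + 549 = -195705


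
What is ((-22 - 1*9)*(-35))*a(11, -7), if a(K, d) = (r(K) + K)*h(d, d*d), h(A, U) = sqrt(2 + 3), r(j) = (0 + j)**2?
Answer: 143220*sqrt(5) ≈ 3.2025e+5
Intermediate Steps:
r(j) = j**2
h(A, U) = sqrt(5)
a(K, d) = sqrt(5)*(K + K**2) (a(K, d) = (K**2 + K)*sqrt(5) = (K + K**2)*sqrt(5) = sqrt(5)*(K + K**2))
((-22 - 1*9)*(-35))*a(11, -7) = ((-22 - 1*9)*(-35))*(11*sqrt(5)*(1 + 11)) = ((-22 - 9)*(-35))*(11*sqrt(5)*12) = (-31*(-35))*(132*sqrt(5)) = 1085*(132*sqrt(5)) = 143220*sqrt(5)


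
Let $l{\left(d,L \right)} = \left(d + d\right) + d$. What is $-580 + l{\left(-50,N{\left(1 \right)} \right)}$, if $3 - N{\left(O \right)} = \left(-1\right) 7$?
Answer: $-730$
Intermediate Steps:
$N{\left(O \right)} = 10$ ($N{\left(O \right)} = 3 - \left(-1\right) 7 = 3 - -7 = 3 + 7 = 10$)
$l{\left(d,L \right)} = 3 d$ ($l{\left(d,L \right)} = 2 d + d = 3 d$)
$-580 + l{\left(-50,N{\left(1 \right)} \right)} = -580 + 3 \left(-50\right) = -580 - 150 = -730$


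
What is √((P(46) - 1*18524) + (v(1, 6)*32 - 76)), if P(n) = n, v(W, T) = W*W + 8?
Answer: I*√18266 ≈ 135.15*I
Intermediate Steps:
v(W, T) = 8 + W² (v(W, T) = W² + 8 = 8 + W²)
√((P(46) - 1*18524) + (v(1, 6)*32 - 76)) = √((46 - 1*18524) + ((8 + 1²)*32 - 76)) = √((46 - 18524) + ((8 + 1)*32 - 76)) = √(-18478 + (9*32 - 76)) = √(-18478 + (288 - 76)) = √(-18478 + 212) = √(-18266) = I*√18266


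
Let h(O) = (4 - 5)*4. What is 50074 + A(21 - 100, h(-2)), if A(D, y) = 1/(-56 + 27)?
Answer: 1452145/29 ≈ 50074.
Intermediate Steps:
h(O) = -4 (h(O) = -1*4 = -4)
A(D, y) = -1/29 (A(D, y) = 1/(-29) = -1/29)
50074 + A(21 - 100, h(-2)) = 50074 - 1/29 = 1452145/29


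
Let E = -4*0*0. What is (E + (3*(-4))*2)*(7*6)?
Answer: -1008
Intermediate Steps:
E = 0 (E = 0*0 = 0)
(E + (3*(-4))*2)*(7*6) = (0 + (3*(-4))*2)*(7*6) = (0 - 12*2)*42 = (0 - 24)*42 = -24*42 = -1008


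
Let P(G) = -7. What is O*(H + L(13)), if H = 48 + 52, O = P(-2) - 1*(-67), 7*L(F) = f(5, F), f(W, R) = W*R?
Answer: 45900/7 ≈ 6557.1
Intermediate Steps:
f(W, R) = R*W
L(F) = 5*F/7 (L(F) = (F*5)/7 = (5*F)/7 = 5*F/7)
O = 60 (O = -7 - 1*(-67) = -7 + 67 = 60)
H = 100
O*(H + L(13)) = 60*(100 + (5/7)*13) = 60*(100 + 65/7) = 60*(765/7) = 45900/7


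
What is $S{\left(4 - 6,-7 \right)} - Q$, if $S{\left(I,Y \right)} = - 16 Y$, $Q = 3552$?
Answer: $-3440$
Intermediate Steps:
$S{\left(4 - 6,-7 \right)} - Q = \left(-16\right) \left(-7\right) - 3552 = 112 - 3552 = -3440$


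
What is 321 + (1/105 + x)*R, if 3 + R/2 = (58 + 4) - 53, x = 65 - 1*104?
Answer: -5141/35 ≈ -146.89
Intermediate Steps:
x = -39 (x = 65 - 104 = -39)
R = 12 (R = -6 + 2*((58 + 4) - 53) = -6 + 2*(62 - 53) = -6 + 2*9 = -6 + 18 = 12)
321 + (1/105 + x)*R = 321 + (1/105 - 39)*12 = 321 - 4094/105*12 = 321 - 16376/35 = -5141/35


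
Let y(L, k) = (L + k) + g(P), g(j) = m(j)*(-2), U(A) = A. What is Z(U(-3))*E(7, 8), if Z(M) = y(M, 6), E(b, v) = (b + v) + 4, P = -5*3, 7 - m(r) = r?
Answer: -779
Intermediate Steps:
m(r) = 7 - r
P = -15
E(b, v) = 4 + b + v
g(j) = -14 + 2*j (g(j) = (7 - j)*(-2) = -14 + 2*j)
y(L, k) = -44 + L + k (y(L, k) = (L + k) + (-14 + 2*(-15)) = (L + k) + (-14 - 30) = (L + k) - 44 = -44 + L + k)
Z(M) = -38 + M (Z(M) = -44 + M + 6 = -38 + M)
Z(U(-3))*E(7, 8) = (-38 - 3)*(4 + 7 + 8) = -41*19 = -779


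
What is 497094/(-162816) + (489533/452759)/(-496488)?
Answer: -2327948893191787/762485680049664 ≈ -3.0531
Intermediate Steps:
497094/(-162816) + (489533/452759)/(-496488) = 497094*(-1/162816) + (489533*(1/452759))*(-1/496488) = -82849/27136 + (489533/452759)*(-1/496488) = -82849/27136 - 489533/224789410392 = -2327948893191787/762485680049664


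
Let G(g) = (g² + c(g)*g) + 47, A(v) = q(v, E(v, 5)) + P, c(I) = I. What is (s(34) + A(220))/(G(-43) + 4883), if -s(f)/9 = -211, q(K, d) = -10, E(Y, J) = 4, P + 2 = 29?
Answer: 479/2157 ≈ 0.22207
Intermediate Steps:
P = 27 (P = -2 + 29 = 27)
s(f) = 1899 (s(f) = -9*(-211) = 1899)
A(v) = 17 (A(v) = -10 + 27 = 17)
G(g) = 47 + 2*g² (G(g) = (g² + g*g) + 47 = (g² + g²) + 47 = 2*g² + 47 = 47 + 2*g²)
(s(34) + A(220))/(G(-43) + 4883) = (1899 + 17)/((47 + 2*(-43)²) + 4883) = 1916/((47 + 2*1849) + 4883) = 1916/((47 + 3698) + 4883) = 1916/(3745 + 4883) = 1916/8628 = 1916*(1/8628) = 479/2157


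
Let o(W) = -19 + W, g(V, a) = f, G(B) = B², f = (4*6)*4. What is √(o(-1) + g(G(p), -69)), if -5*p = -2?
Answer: 2*√19 ≈ 8.7178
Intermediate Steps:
p = ⅖ (p = -⅕*(-2) = ⅖ ≈ 0.40000)
f = 96 (f = 24*4 = 96)
g(V, a) = 96
√(o(-1) + g(G(p), -69)) = √((-19 - 1) + 96) = √(-20 + 96) = √76 = 2*√19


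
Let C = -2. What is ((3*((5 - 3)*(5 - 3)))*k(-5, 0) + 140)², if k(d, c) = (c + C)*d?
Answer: 67600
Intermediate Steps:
k(d, c) = d*(-2 + c) (k(d, c) = (c - 2)*d = (-2 + c)*d = d*(-2 + c))
((3*((5 - 3)*(5 - 3)))*k(-5, 0) + 140)² = ((3*((5 - 3)*(5 - 3)))*(-5*(-2 + 0)) + 140)² = ((3*(2*2))*(-5*(-2)) + 140)² = ((3*4)*10 + 140)² = (12*10 + 140)² = (120 + 140)² = 260² = 67600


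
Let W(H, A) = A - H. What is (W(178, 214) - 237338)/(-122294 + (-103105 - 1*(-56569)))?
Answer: 118651/84415 ≈ 1.4056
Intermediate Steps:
(W(178, 214) - 237338)/(-122294 + (-103105 - 1*(-56569))) = ((214 - 1*178) - 237338)/(-122294 + (-103105 - 1*(-56569))) = ((214 - 178) - 237338)/(-122294 + (-103105 + 56569)) = (36 - 237338)/(-122294 - 46536) = -237302/(-168830) = -237302*(-1/168830) = 118651/84415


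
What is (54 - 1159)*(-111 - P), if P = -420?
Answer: -341445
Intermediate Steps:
(54 - 1159)*(-111 - P) = (54 - 1159)*(-111 - 1*(-420)) = -1105*(-111 + 420) = -1105*309 = -341445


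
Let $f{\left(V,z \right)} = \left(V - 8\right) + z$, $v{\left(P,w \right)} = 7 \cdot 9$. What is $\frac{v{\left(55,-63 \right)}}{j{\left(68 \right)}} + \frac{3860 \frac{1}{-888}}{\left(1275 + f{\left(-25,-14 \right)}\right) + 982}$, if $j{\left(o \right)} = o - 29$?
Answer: $\frac{158315}{98124} \approx 1.6134$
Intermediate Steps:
$j{\left(o \right)} = -29 + o$
$v{\left(P,w \right)} = 63$
$f{\left(V,z \right)} = -8 + V + z$ ($f{\left(V,z \right)} = \left(-8 + V\right) + z = -8 + V + z$)
$\frac{v{\left(55,-63 \right)}}{j{\left(68 \right)}} + \frac{3860 \frac{1}{-888}}{\left(1275 + f{\left(-25,-14 \right)}\right) + 982} = \frac{63}{-29 + 68} + \frac{3860 \frac{1}{-888}}{\left(1275 - 47\right) + 982} = \frac{63}{39} + \frac{3860 \left(- \frac{1}{888}\right)}{\left(1275 - 47\right) + 982} = 63 \cdot \frac{1}{39} - \frac{965}{222 \left(1228 + 982\right)} = \frac{21}{13} - \frac{965}{222 \cdot 2210} = \frac{21}{13} - \frac{193}{98124} = \frac{158315}{98124}$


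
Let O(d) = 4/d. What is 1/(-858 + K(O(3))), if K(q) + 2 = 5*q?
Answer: -3/2560 ≈ -0.0011719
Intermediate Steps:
K(q) = -2 + 5*q
1/(-858 + K(O(3))) = 1/(-858 + (-2 + 5*(4/3))) = 1/(-858 + (-2 + 20/3)) = 1/(-858 + 14/3) = 1/(-2560/3) = -3/2560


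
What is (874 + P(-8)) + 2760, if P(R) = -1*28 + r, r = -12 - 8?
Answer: 3586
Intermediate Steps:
r = -20
P(R) = -48 (P(R) = -1*28 - 20 = -28 - 20 = -48)
(874 + P(-8)) + 2760 = (874 - 48) + 2760 = 826 + 2760 = 3586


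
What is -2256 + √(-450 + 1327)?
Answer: -2256 + √877 ≈ -2226.4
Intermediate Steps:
-2256 + √(-450 + 1327) = -2256 + √877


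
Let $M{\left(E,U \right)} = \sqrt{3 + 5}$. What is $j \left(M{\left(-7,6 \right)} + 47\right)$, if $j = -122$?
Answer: $-5734 - 244 \sqrt{2} \approx -6079.1$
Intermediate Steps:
$M{\left(E,U \right)} = 2 \sqrt{2}$ ($M{\left(E,U \right)} = \sqrt{8} = 2 \sqrt{2}$)
$j \left(M{\left(-7,6 \right)} + 47\right) = - 122 \left(2 \sqrt{2} + 47\right) = - 122 \left(47 + 2 \sqrt{2}\right) = -5734 - 244 \sqrt{2}$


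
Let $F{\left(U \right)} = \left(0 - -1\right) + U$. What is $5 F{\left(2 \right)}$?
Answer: $15$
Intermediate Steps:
$F{\left(U \right)} = 1 + U$ ($F{\left(U \right)} = \left(0 + 1\right) + U = 1 + U$)
$5 F{\left(2 \right)} = 5 \left(1 + 2\right) = 5 \cdot 3 = 15$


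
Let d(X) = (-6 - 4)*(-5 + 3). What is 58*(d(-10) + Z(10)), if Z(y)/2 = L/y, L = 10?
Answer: 1276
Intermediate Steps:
d(X) = 20 (d(X) = -10*(-2) = 20)
Z(y) = 20/y (Z(y) = 2*(10/y) = 20/y)
58*(d(-10) + Z(10)) = 58*(20 + 20/10) = 58*(20 + 20*(⅒)) = 58*(20 + 2) = 58*22 = 1276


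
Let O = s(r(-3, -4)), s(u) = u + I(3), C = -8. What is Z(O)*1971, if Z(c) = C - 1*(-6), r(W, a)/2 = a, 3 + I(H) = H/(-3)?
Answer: -3942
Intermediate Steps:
I(H) = -3 - H/3 (I(H) = -3 + H/(-3) = -3 + H*(-⅓) = -3 - H/3)
r(W, a) = 2*a
s(u) = -4 + u (s(u) = u + (-3 - ⅓*3) = u + (-3 - 1) = u - 4 = -4 + u)
O = -12 (O = -4 + 2*(-4) = -4 - 8 = -12)
Z(c) = -2 (Z(c) = -8 - 1*(-6) = -8 + 6 = -2)
Z(O)*1971 = -2*1971 = -3942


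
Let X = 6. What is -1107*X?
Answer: -6642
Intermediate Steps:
-1107*X = -1107*6 = -6642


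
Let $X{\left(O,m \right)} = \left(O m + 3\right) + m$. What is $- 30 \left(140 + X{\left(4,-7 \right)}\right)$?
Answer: $-3240$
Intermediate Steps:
$X{\left(O,m \right)} = 3 + m + O m$ ($X{\left(O,m \right)} = \left(3 + O m\right) + m = 3 + m + O m$)
$- 30 \left(140 + X{\left(4,-7 \right)}\right) = - 30 \left(140 + \left(3 - 7 + 4 \left(-7\right)\right)\right) = - 30 \left(140 - 32\right) = \left(-30\right) 108 = -3240$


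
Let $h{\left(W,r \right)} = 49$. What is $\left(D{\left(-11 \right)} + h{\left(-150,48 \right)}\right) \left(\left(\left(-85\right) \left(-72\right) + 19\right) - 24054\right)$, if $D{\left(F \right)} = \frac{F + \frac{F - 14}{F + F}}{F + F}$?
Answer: $- \frac{428759695}{484} \approx -8.8587 \cdot 10^{5}$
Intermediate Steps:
$D{\left(F \right)} = \frac{F + \frac{-14 + F}{2 F}}{2 F}$
$\left(D{\left(-11 \right)} + h{\left(-150,48 \right)}\right) \left(\left(\left(-85\right) \left(-72\right) + 19\right) - 24054\right) = \left(\frac{-14 - 11 + 2 \left(-11\right)^{2}}{4 \cdot 121} + 49\right) \left(\left(\left(-85\right) \left(-72\right) + 19\right) - 24054\right) = \left(\frac{1}{4} \cdot \frac{1}{121} \left(-14 - 11 + 2 \cdot 121\right) + 49\right) \left(\left(6120 + 19\right) - 24054\right) = \left(\frac{1}{4} \cdot \frac{1}{121} \left(-14 - 11 + 242\right) + 49\right) \left(6139 - 24054\right) = \left(\frac{1}{4} \cdot \frac{1}{121} \cdot 217 + 49\right) \left(-17915\right) = \left(\frac{217}{484} + 49\right) \left(-17915\right) = \frac{23933}{484} \left(-17915\right) = - \frac{428759695}{484}$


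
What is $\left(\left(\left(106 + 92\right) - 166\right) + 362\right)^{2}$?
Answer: $155236$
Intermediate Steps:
$\left(\left(\left(106 + 92\right) - 166\right) + 362\right)^{2} = \left(\left(198 - 166\right) + 362\right)^{2} = \left(32 + 362\right)^{2} = 394^{2} = 155236$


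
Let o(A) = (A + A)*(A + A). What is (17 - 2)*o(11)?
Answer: 7260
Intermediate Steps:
o(A) = 4*A² (o(A) = (2*A)*(2*A) = 4*A²)
(17 - 2)*o(11) = (17 - 2)*(4*11²) = 15*(4*121) = 15*484 = 7260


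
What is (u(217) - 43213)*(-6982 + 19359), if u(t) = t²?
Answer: 47973252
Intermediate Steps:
(u(217) - 43213)*(-6982 + 19359) = (217² - 43213)*(-6982 + 19359) = (47089 - 43213)*12377 = 3876*12377 = 47973252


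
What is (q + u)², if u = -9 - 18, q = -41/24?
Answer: 474721/576 ≈ 824.17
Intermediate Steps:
q = -41/24 (q = -41*1/24 = -41/24 ≈ -1.7083)
u = -27
(q + u)² = (-41/24 - 27)² = (-689/24)² = 474721/576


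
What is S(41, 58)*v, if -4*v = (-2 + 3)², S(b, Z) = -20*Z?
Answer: 290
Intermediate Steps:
v = -¼ (v = -(-2 + 3)²/4 = -¼*1² = -¼*1 = -¼ ≈ -0.25000)
S(41, 58)*v = -20*58*(-¼) = -1160*(-¼) = 290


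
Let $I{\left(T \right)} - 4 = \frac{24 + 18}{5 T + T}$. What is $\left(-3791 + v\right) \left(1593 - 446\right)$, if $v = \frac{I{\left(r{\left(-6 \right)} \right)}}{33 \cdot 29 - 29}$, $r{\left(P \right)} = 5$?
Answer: $- \frac{20175974311}{4640} \approx -4.3483 \cdot 10^{6}$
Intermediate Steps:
$I{\left(T \right)} = 4 + \frac{7}{T}$ ($I{\left(T \right)} = 4 + \frac{24 + 18}{5 T + T} = 4 + \frac{42}{6 T} = 4 + 42 \frac{1}{6 T} = 4 + \frac{7}{T}$)
$v = \frac{27}{4640}$ ($v = \frac{4 + \frac{7}{5}}{33 \cdot 29 - 29} = \frac{4 + 7 \cdot \frac{1}{5}}{957 - 29} = \frac{4 + \frac{7}{5}}{928} = \frac{27}{5} \cdot \frac{1}{928} = \frac{27}{4640} \approx 0.005819$)
$\left(-3791 + v\right) \left(1593 - 446\right) = \left(-3791 + \frac{27}{4640}\right) \left(1593 - 446\right) = \left(- \frac{17590213}{4640}\right) 1147 = - \frac{20175974311}{4640}$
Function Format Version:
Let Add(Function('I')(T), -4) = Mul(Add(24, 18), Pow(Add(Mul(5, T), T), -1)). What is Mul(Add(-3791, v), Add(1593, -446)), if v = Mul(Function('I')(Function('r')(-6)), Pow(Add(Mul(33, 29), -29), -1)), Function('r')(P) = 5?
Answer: Rational(-20175974311, 4640) ≈ -4.3483e+6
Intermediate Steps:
Function('I')(T) = Add(4, Mul(7, Pow(T, -1))) (Function('I')(T) = Add(4, Mul(Add(24, 18), Pow(Add(Mul(5, T), T), -1))) = Add(4, Mul(42, Pow(Mul(6, T), -1))) = Add(4, Mul(42, Mul(Rational(1, 6), Pow(T, -1)))) = Add(4, Mul(7, Pow(T, -1))))
v = Rational(27, 4640) (v = Mul(Add(4, Mul(7, Pow(5, -1))), Pow(Add(Mul(33, 29), -29), -1)) = Mul(Add(4, Mul(7, Rational(1, 5))), Pow(Add(957, -29), -1)) = Mul(Add(4, Rational(7, 5)), Pow(928, -1)) = Mul(Rational(27, 5), Rational(1, 928)) = Rational(27, 4640) ≈ 0.0058190)
Mul(Add(-3791, v), Add(1593, -446)) = Mul(Add(-3791, Rational(27, 4640)), Add(1593, -446)) = Mul(Rational(-17590213, 4640), 1147) = Rational(-20175974311, 4640)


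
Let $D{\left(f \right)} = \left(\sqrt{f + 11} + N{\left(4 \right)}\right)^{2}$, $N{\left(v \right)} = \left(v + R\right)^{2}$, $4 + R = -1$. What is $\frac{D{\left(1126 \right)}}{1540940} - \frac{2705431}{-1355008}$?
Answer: $\frac{1042612211061}{521996506880} + \frac{\sqrt{1137}}{770470} \approx 1.9974$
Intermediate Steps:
$R = -5$ ($R = -4 - 1 = -5$)
$N{\left(v \right)} = \left(-5 + v\right)^{2}$ ($N{\left(v \right)} = \left(v - 5\right)^{2} = \left(-5 + v\right)^{2}$)
$D{\left(f \right)} = \left(1 + \sqrt{11 + f}\right)^{2}$ ($D{\left(f \right)} = \left(\sqrt{f + 11} + \left(-5 + 4\right)^{2}\right)^{2} = \left(\sqrt{11 + f} + \left(-1\right)^{2}\right)^{2} = \left(\sqrt{11 + f} + 1\right)^{2} = \left(1 + \sqrt{11 + f}\right)^{2}$)
$\frac{D{\left(1126 \right)}}{1540940} - \frac{2705431}{-1355008} = \frac{\left(1 + \sqrt{11 + 1126}\right)^{2}}{1540940} - \frac{2705431}{-1355008} = \left(1 + \sqrt{1137}\right)^{2} \cdot \frac{1}{1540940} - - \frac{2705431}{1355008} = \frac{\left(1 + \sqrt{1137}\right)^{2}}{1540940} + \frac{2705431}{1355008} = \frac{2705431}{1355008} + \frac{\left(1 + \sqrt{1137}\right)^{2}}{1540940}$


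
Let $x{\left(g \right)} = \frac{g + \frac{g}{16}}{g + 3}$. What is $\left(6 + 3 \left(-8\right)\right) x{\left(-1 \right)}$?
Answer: $\frac{153}{16} \approx 9.5625$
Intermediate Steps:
$x{\left(g \right)} = \frac{17 g}{16 \left(3 + g\right)}$ ($x{\left(g \right)} = \frac{g + g \frac{1}{16}}{3 + g} = \frac{g + \frac{g}{16}}{3 + g} = \frac{\frac{17}{16} g}{3 + g} = \frac{17 g}{16 \left(3 + g\right)}$)
$\left(6 + 3 \left(-8\right)\right) x{\left(-1 \right)} = \left(6 + 3 \left(-8\right)\right) \frac{17}{16} \left(-1\right) \frac{1}{3 - 1} = \left(6 - 24\right) \frac{17}{16} \left(-1\right) \frac{1}{2} = - 18 \cdot \frac{17}{16} \left(-1\right) \frac{1}{2} = \left(-18\right) \left(- \frac{17}{32}\right) = \frac{153}{16}$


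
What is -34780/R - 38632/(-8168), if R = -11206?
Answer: 44812077/5720663 ≈ 7.8334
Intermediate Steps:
-34780/R - 38632/(-8168) = -34780/(-11206) - 38632/(-8168) = -34780*(-1/11206) - 38632*(-1/8168) = 17390/5603 + 4829/1021 = 44812077/5720663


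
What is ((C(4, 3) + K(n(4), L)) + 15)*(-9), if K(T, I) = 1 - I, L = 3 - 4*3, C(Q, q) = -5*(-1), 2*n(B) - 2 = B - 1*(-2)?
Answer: -270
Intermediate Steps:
n(B) = 2 + B/2 (n(B) = 1 + (B - 1*(-2))/2 = 1 + (B + 2)/2 = 1 + (2 + B)/2 = 1 + (1 + B/2) = 2 + B/2)
C(Q, q) = 5
L = -9 (L = 3 - 12 = -9)
((C(4, 3) + K(n(4), L)) + 15)*(-9) = ((5 + (1 - 1*(-9))) + 15)*(-9) = ((5 + (1 + 9)) + 15)*(-9) = ((5 + 10) + 15)*(-9) = (15 + 15)*(-9) = 30*(-9) = -270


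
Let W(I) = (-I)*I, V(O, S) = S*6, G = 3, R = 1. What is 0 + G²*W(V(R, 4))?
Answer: -5184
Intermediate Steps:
V(O, S) = 6*S
W(I) = -I²
0 + G²*W(V(R, 4)) = 0 + 3²*(-(6*4)²) = 0 + 9*(-1*24²) = 0 + 9*(-1*576) = 0 + 9*(-576) = 0 - 5184 = -5184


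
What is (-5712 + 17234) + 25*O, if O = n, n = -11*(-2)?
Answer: 12072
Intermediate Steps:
n = 22
O = 22
(-5712 + 17234) + 25*O = (-5712 + 17234) + 25*22 = 11522 + 550 = 12072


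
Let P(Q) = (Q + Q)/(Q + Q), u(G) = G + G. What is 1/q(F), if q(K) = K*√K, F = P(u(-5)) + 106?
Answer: √107/11449 ≈ 0.00090349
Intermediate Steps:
u(G) = 2*G
P(Q) = 1 (P(Q) = (2*Q)/((2*Q)) = (2*Q)*(1/(2*Q)) = 1)
F = 107 (F = 1 + 106 = 107)
q(K) = K^(3/2)
1/q(F) = 1/(107^(3/2)) = 1/(107*√107) = √107/11449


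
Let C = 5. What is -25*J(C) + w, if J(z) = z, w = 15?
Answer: -110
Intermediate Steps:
-25*J(C) + w = -25*5 + 15 = -125 + 15 = -110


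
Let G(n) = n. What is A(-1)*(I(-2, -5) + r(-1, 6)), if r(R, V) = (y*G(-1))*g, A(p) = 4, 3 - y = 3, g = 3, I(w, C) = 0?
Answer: 0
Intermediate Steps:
y = 0 (y = 3 - 1*3 = 3 - 3 = 0)
r(R, V) = 0 (r(R, V) = (0*(-1))*3 = 0*3 = 0)
A(-1)*(I(-2, -5) + r(-1, 6)) = 4*(0 + 0) = 4*0 = 0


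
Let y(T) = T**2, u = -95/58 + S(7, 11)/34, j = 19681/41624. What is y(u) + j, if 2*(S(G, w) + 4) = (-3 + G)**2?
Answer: 28165739775/10116671576 ≈ 2.7841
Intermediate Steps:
S(G, w) = -4 + (-3 + G)**2/2
j = 19681/41624 (j = 19681*(1/41624) = 19681/41624 ≈ 0.47283)
u = -1499/986 (u = -95/58 + (-4 + (-3 + 7)**2/2)/34 = -95*1/58 + (-4 + (1/2)*4**2)*(1/34) = -95/58 + (-4 + (1/2)*16)*(1/34) = -95/58 + (-4 + 8)*(1/34) = -95/58 + 4*(1/34) = -95/58 + 2/17 = -1499/986 ≈ -1.5203)
y(u) + j = (-1499/986)**2 + 19681/41624 = 2247001/972196 + 19681/41624 = 28165739775/10116671576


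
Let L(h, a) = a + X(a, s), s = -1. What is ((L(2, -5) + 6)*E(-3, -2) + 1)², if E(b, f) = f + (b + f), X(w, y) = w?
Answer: 841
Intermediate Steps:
E(b, f) = b + 2*f
L(h, a) = 2*a (L(h, a) = a + a = 2*a)
((L(2, -5) + 6)*E(-3, -2) + 1)² = ((2*(-5) + 6)*(-3 + 2*(-2)) + 1)² = ((-10 + 6)*(-3 - 4) + 1)² = (-4*(-7) + 1)² = (28 + 1)² = 29² = 841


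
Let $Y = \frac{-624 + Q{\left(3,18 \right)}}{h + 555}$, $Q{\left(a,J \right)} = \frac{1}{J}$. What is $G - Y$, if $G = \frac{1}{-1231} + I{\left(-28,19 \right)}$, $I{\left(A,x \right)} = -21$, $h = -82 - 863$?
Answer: $- \frac{195306401}{8641620} \approx -22.601$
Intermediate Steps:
$h = -945$ ($h = -82 - 863 = -945$)
$Y = \frac{11231}{7020}$ ($Y = \frac{-624 + \frac{1}{18}}{-945 + 555} = \frac{-624 + \frac{1}{18}}{-390} = \left(- \frac{11231}{18}\right) \left(- \frac{1}{390}\right) = \frac{11231}{7020} \approx 1.5999$)
$G = - \frac{25852}{1231}$ ($G = \frac{1}{-1231} - 21 = - \frac{1}{1231} - 21 = - \frac{25852}{1231} \approx -21.001$)
$G - Y = - \frac{25852}{1231} - \frac{11231}{7020} = - \frac{195306401}{8641620}$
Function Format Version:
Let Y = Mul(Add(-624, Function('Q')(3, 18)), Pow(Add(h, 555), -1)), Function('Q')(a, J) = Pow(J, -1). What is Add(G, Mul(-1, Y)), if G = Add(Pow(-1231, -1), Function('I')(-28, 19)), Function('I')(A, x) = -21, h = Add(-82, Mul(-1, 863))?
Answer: Rational(-195306401, 8641620) ≈ -22.601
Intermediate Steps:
h = -945 (h = Add(-82, -863) = -945)
Y = Rational(11231, 7020) (Y = Mul(Add(-624, Pow(18, -1)), Pow(Add(-945, 555), -1)) = Mul(Add(-624, Rational(1, 18)), Pow(-390, -1)) = Mul(Rational(-11231, 18), Rational(-1, 390)) = Rational(11231, 7020) ≈ 1.5999)
G = Rational(-25852, 1231) (G = Add(Pow(-1231, -1), -21) = Add(Rational(-1, 1231), -21) = Rational(-25852, 1231) ≈ -21.001)
Add(G, Mul(-1, Y)) = Add(Rational(-25852, 1231), Mul(-1, Rational(11231, 7020))) = Add(Rational(-25852, 1231), Rational(-11231, 7020)) = Rational(-195306401, 8641620)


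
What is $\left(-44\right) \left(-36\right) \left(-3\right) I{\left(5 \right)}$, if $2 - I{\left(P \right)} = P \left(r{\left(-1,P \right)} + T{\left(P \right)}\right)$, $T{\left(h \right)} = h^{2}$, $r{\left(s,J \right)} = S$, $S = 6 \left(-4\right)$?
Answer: $14256$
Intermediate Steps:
$S = -24$
$r{\left(s,J \right)} = -24$
$I{\left(P \right)} = 2 - P \left(-24 + P^{2}\right)$
$\left(-44\right) \left(-36\right) \left(-3\right) I{\left(5 \right)} = \left(-44\right) \left(-36\right) \left(-3\right) \left(2 - 5^{3} + 24 \cdot 5\right) = 1584 \left(-3\right) \left(2 - 125 + 120\right) = - 4752 \left(2 - 125 + 120\right) = \left(-4752\right) \left(-3\right) = 14256$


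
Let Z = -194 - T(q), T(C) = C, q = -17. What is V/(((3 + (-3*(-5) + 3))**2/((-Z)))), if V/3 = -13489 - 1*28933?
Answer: -2502898/49 ≈ -51080.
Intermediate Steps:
V = -127266 (V = 3*(-13489 - 1*28933) = 3*(-13489 - 28933) = 3*(-42422) = -127266)
Z = -177 (Z = -194 - 1*(-17) = -194 + 17 = -177)
V/(((3 + (-3*(-5) + 3))**2/((-Z)))) = -127266*177/(3 + (-3*(-5) + 3))**2 = -127266*177/(3 + (15 + 3))**2 = -127266*177/(3 + 18)**2 = -127266/((1/177)*21**2) = -127266/((1/177)*441) = -127266/147/59 = -127266*59/147 = -2502898/49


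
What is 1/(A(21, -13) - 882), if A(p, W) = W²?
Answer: -1/713 ≈ -0.0014025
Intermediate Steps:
1/(A(21, -13) - 882) = 1/((-13)² - 882) = 1/(169 - 882) = 1/(-713) = -1/713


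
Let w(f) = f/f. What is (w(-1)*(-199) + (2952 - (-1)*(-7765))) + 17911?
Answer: 12899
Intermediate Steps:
w(f) = 1
(w(-1)*(-199) + (2952 - (-1)*(-7765))) + 17911 = (1*(-199) + (2952 - (-1)*(-7765))) + 17911 = (-199 + (2952 - 1*7765)) + 17911 = (-199 + (2952 - 7765)) + 17911 = (-199 - 4813) + 17911 = -5012 + 17911 = 12899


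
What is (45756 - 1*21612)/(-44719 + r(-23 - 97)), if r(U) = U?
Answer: -24144/44839 ≈ -0.53846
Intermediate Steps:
(45756 - 1*21612)/(-44719 + r(-23 - 97)) = (45756 - 1*21612)/(-44719 + (-23 - 97)) = (45756 - 21612)/(-44719 - 120) = 24144/(-44839) = 24144*(-1/44839) = -24144/44839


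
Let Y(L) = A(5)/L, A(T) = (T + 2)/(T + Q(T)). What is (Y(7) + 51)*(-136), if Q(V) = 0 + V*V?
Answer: -104108/15 ≈ -6940.5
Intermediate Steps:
Q(V) = V**2 (Q(V) = 0 + V**2 = V**2)
A(T) = (2 + T)/(T + T**2) (A(T) = (T + 2)/(T + T**2) = (2 + T)/(T + T**2))
Y(L) = 7/(30*L) (Y(L) = ((2 + 5)/(5*(1 + 5)))/L = ((1/5)*7/6)/L = ((1/5)*(1/6)*7)/L = 7/(30*L))
(Y(7) + 51)*(-136) = ((7/30)/7 + 51)*(-136) = ((7/30)*(1/7) + 51)*(-136) = (1/30 + 51)*(-136) = (1531/30)*(-136) = -104108/15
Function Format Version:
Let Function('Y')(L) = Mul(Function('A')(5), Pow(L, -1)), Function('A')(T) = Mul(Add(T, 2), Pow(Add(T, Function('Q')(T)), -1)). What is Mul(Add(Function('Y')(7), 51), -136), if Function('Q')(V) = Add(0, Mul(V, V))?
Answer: Rational(-104108, 15) ≈ -6940.5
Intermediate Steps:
Function('Q')(V) = Pow(V, 2) (Function('Q')(V) = Add(0, Pow(V, 2)) = Pow(V, 2))
Function('A')(T) = Mul(Pow(Add(T, Pow(T, 2)), -1), Add(2, T)) (Function('A')(T) = Mul(Add(T, 2), Pow(Add(T, Pow(T, 2)), -1)) = Mul(Add(2, T), Pow(Add(T, Pow(T, 2)), -1)) = Mul(Pow(Add(T, Pow(T, 2)), -1), Add(2, T)))
Function('Y')(L) = Mul(Rational(7, 30), Pow(L, -1)) (Function('Y')(L) = Mul(Mul(Pow(5, -1), Pow(Add(1, 5), -1), Add(2, 5)), Pow(L, -1)) = Mul(Mul(Rational(1, 5), Pow(6, -1), 7), Pow(L, -1)) = Mul(Mul(Rational(1, 5), Rational(1, 6), 7), Pow(L, -1)) = Mul(Rational(7, 30), Pow(L, -1)))
Mul(Add(Function('Y')(7), 51), -136) = Mul(Add(Mul(Rational(7, 30), Pow(7, -1)), 51), -136) = Mul(Add(Mul(Rational(7, 30), Rational(1, 7)), 51), -136) = Mul(Add(Rational(1, 30), 51), -136) = Mul(Rational(1531, 30), -136) = Rational(-104108, 15)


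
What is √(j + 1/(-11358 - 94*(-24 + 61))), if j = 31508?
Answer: √1733782016083/7418 ≈ 177.50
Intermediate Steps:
√(j + 1/(-11358 - 94*(-24 + 61))) = √(31508 + 1/(-11358 - 94*(-24 + 61))) = √(31508 + 1/(-11358 - 94*37)) = √(31508 + 1/(-11358 - 3478)) = √(31508 + 1/(-14836)) = √(31508 - 1/14836) = √(467452687/14836) = √1733782016083/7418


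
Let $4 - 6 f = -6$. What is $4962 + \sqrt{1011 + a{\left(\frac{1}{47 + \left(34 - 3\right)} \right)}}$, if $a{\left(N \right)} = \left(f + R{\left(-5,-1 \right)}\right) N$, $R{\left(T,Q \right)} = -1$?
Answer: $4962 + \frac{4 \sqrt{96109}}{39} \approx 4993.8$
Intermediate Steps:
$f = \frac{5}{3}$ ($f = \frac{2}{3} - -1 = \frac{2}{3} + 1 = \frac{5}{3} \approx 1.6667$)
$a{\left(N \right)} = \frac{2 N}{3}$ ($a{\left(N \right)} = \left(\frac{5}{3} - 1\right) N = \frac{2 N}{3}$)
$4962 + \sqrt{1011 + a{\left(\frac{1}{47 + \left(34 - 3\right)} \right)}} = 4962 + \sqrt{1011 + \frac{2}{3 \left(47 + \left(34 - 3\right)\right)}} = 4962 + \sqrt{1011 + \frac{2}{3 \left(47 + 31\right)}} = 4962 + \sqrt{1011 + \frac{2}{3 \cdot 78}} = 4962 + \sqrt{1011 + \frac{2}{3} \cdot \frac{1}{78}} = 4962 + \sqrt{1011 + \frac{1}{117}} = 4962 + \sqrt{\frac{118288}{117}} = 4962 + \frac{4 \sqrt{96109}}{39}$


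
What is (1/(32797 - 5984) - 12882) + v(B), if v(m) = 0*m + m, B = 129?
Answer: -341946188/26813 ≈ -12753.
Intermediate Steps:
v(m) = m (v(m) = 0 + m = m)
(1/(32797 - 5984) - 12882) + v(B) = (1/(32797 - 5984) - 12882) + 129 = (1/26813 - 12882) + 129 = -345405065/26813 + 129 = -341946188/26813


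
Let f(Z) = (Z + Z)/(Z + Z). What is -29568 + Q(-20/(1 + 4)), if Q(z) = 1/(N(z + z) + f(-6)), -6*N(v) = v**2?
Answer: -857475/29 ≈ -29568.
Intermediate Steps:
N(v) = -v**2/6
f(Z) = 1 (f(Z) = (2*Z)/((2*Z)) = (2*Z)*(1/(2*Z)) = 1)
Q(z) = 1/(1 - 2*z**2/3) (Q(z) = 1/(-(z + z)**2/6 + 1) = 1/(-4*z**2/6 + 1) = 1/(-2*z**2/3 + 1) = 1/(1 - 2*z**2/3))
-29568 + Q(-20/(1 + 4)) = -29568 - 3/(-3 + 2*(-20/(1 + 4))**2) = -29568 - 3/(-3 + 2*(-20/5)**2) = -29568 - 3/(-3 + 2*(-20*1/5)**2) = -29568 - 3/(-3 + 2*(-4)**2) = -29568 - 3/(-3 + 2*16) = -29568 - 3/(-3 + 32) = -29568 - 3/29 = -857475/29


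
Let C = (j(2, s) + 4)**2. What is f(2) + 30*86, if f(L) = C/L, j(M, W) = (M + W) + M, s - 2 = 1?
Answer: 5281/2 ≈ 2640.5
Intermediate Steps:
s = 3 (s = 2 + 1 = 3)
j(M, W) = W + 2*M
C = 121 (C = ((3 + 2*2) + 4)**2 = ((3 + 4) + 4)**2 = (7 + 4)**2 = 11**2 = 121)
f(L) = 121/L
f(2) + 30*86 = 121/2 + 30*86 = 121*(1/2) + 2580 = 121/2 + 2580 = 5281/2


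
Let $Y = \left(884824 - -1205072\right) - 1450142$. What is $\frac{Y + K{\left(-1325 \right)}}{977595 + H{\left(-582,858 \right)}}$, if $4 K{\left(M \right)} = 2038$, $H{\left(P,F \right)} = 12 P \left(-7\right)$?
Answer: $\frac{1280527}{2052966} \approx 0.62374$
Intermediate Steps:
$H{\left(P,F \right)} = - 84 P$
$K{\left(M \right)} = \frac{1019}{2}$ ($K{\left(M \right)} = \frac{1}{4} \cdot 2038 = \frac{1019}{2}$)
$Y = 639754$ ($Y = \left(884824 + 1205072\right) - 1450142 = 2089896 - 1450142 = 639754$)
$\frac{Y + K{\left(-1325 \right)}}{977595 + H{\left(-582,858 \right)}} = \frac{639754 + \frac{1019}{2}}{977595 - -48888} = \frac{1280527}{2 \left(977595 + 48888\right)} = \frac{1280527}{2 \cdot 1026483} = \frac{1280527}{2} \cdot \frac{1}{1026483} = \frac{1280527}{2052966}$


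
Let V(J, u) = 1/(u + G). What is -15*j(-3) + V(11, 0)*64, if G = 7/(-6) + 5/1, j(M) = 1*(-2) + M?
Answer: 2109/23 ≈ 91.696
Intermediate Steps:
j(M) = -2 + M
G = 23/6 (G = 7*(-⅙) + 5*1 = -7/6 + 5 = 23/6 ≈ 3.8333)
V(J, u) = 1/(23/6 + u) (V(J, u) = 1/(u + 23/6) = 1/(23/6 + u))
-15*j(-3) + V(11, 0)*64 = -15*(-2 - 3) + (6/(23 + 6*0))*64 = -15*(-5) + (6/(23 + 0))*64 = 75 + (6/23)*64 = 75 + 384/23 = 2109/23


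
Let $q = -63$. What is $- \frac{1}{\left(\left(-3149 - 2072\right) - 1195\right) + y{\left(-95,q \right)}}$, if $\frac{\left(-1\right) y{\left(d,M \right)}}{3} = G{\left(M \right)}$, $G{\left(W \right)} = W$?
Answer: $\frac{1}{6227} \approx 0.00016059$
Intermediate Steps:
$y{\left(d,M \right)} = - 3 M$
$- \frac{1}{\left(\left(-3149 - 2072\right) - 1195\right) + y{\left(-95,q \right)}} = - \frac{1}{\left(\left(-3149 - 2072\right) - 1195\right) - -189} = - \frac{1}{\left(-5221 - 1195\right) + 189} = - \frac{1}{-6416 + 189} = - \frac{1}{-6227} = \left(-1\right) \left(- \frac{1}{6227}\right) = \frac{1}{6227}$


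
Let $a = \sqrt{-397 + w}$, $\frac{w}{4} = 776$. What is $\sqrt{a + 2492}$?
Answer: $\sqrt{2492 + \sqrt{2707}} \approx 50.438$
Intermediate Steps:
$w = 3104$ ($w = 4 \cdot 776 = 3104$)
$a = \sqrt{2707}$ ($a = \sqrt{-397 + 3104} = \sqrt{2707} \approx 52.029$)
$\sqrt{a + 2492} = \sqrt{\sqrt{2707} + 2492} = \sqrt{2492 + \sqrt{2707}}$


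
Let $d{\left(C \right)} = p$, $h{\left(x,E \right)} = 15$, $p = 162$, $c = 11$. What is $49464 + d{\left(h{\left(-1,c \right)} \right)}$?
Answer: $49626$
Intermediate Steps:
$d{\left(C \right)} = 162$
$49464 + d{\left(h{\left(-1,c \right)} \right)} = 49464 + 162 = 49626$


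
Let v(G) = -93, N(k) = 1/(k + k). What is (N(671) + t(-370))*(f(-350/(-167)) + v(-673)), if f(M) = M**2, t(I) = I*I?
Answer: -454004146675777/37427038 ≈ -1.2130e+7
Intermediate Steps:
t(I) = I**2
N(k) = 1/(2*k)
(N(671) + t(-370))*(f(-350/(-167)) + v(-673)) = ((1/2)/671 + (-370)**2)*((-350/(-167))**2 - 93) = ((1/2)*(1/671) + 136900)*((-350*(-1/167))**2 - 93) = (1/1342 + 136900)*((350/167)**2 - 93) = 183719801*(122500/27889 - 93)/1342 = (183719801/1342)*(-2471177/27889) = -454004146675777/37427038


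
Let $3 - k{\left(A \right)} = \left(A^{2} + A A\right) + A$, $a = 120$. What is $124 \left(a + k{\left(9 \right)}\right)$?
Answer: $-5952$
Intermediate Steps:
$k{\left(A \right)} = 3 - A - 2 A^{2}$ ($k{\left(A \right)} = 3 - \left(\left(A^{2} + A A\right) + A\right) = 3 - \left(\left(A^{2} + A^{2}\right) + A\right) = 3 - \left(2 A^{2} + A\right) = 3 - \left(A + 2 A^{2}\right) = 3 - A - 2 A^{2}$)
$124 \left(a + k{\left(9 \right)}\right) = 124 \left(120 - \left(6 + 162\right)\right) = 124 \left(120 - 168\right) = 124 \left(-48\right) = -5952$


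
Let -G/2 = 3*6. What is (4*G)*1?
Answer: -144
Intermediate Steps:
G = -36 (G = -6*6 = -2*18 = -36)
(4*G)*1 = (4*(-36))*1 = -144*1 = -144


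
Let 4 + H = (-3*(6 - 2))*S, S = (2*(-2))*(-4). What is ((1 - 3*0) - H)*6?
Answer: 1182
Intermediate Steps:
S = 16 (S = -4*(-4) = 16)
H = -196 (H = -4 - 3*(6 - 2)*16 = -4 - 3*4*16 = -4 - 12*16 = -4 - 192 = -196)
((1 - 3*0) - H)*6 = ((1 - 3*0) - 1*(-196))*6 = ((1 + 0) + 196)*6 = (1 + 196)*6 = 197*6 = 1182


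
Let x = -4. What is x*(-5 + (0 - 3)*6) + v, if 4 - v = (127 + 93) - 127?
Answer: 3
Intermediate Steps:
v = -89 (v = 4 - ((127 + 93) - 127) = 4 - (220 - 127) = 4 - 1*93 = 4 - 93 = -89)
x*(-5 + (0 - 3)*6) + v = -4*(-5 + (0 - 3)*6) - 89 = -4*(-5 - 3*6) - 89 = -4*(-5 - 18) - 89 = -4*(-23) - 89 = 92 - 89 = 3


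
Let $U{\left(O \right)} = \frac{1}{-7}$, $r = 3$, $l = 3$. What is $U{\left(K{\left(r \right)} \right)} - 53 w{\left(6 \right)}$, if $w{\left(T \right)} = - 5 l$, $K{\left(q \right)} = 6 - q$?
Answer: $\frac{5564}{7} \approx 794.86$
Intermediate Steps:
$U{\left(O \right)} = - \frac{1}{7}$
$w{\left(T \right)} = -15$ ($w{\left(T \right)} = \left(-5\right) 3 = -15$)
$U{\left(K{\left(r \right)} \right)} - 53 w{\left(6 \right)} = - \frac{1}{7} - -795 = - \frac{1}{7} + 795 = \frac{5564}{7}$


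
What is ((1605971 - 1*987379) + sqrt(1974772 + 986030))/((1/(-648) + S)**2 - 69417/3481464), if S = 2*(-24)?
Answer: 37679486703925248/140348352887693 + 182735082432*sqrt(328978)/140348352887693 ≈ 269.22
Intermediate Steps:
S = -48
((1605971 - 1*987379) + sqrt(1974772 + 986030))/((1/(-648) + S)**2 - 69417/3481464) = ((1605971 - 1*987379) + sqrt(1974772 + 986030))/((1/(-648) - 48)**2 - 69417/3481464) = ((1605971 - 987379) + sqrt(2960802))/((-1/648 - 48)**2 - 69417*1/3481464) = (618592 + 3*sqrt(328978))/((-31105/648)**2 - 23139/1160488) = (618592 + 3*sqrt(328978))/(967521025/419904 - 23139/1160488) = (618592 + 3*sqrt(328978))/(140348352887693/60911694144) = (618592 + 3*sqrt(328978))*(60911694144/140348352887693) = 37679486703925248/140348352887693 + 182735082432*sqrt(328978)/140348352887693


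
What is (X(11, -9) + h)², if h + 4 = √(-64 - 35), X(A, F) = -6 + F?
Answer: 262 - 114*I*√11 ≈ 262.0 - 378.1*I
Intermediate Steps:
h = -4 + 3*I*√11 (h = -4 + √(-64 - 35) = -4 + √(-99) = -4 + 3*I*√11 ≈ -4.0 + 9.9499*I)
(X(11, -9) + h)² = ((-6 - 9) + (-4 + 3*I*√11))² = (-15 + (-4 + 3*I*√11))² = (-19 + 3*I*√11)²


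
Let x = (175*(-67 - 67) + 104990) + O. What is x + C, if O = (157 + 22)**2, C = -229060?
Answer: -115479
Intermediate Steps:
O = 32041 (O = 179**2 = 32041)
x = 113581 (x = (175*(-67 - 67) + 104990) + 32041 = (175*(-134) + 104990) + 32041 = (-23450 + 104990) + 32041 = 81540 + 32041 = 113581)
x + C = 113581 - 229060 = -115479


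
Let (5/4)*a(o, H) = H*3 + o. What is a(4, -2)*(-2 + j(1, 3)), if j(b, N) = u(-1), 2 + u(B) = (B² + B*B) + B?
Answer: 24/5 ≈ 4.8000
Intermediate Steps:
u(B) = -2 + B + 2*B² (u(B) = -2 + ((B² + B*B) + B) = -2 + ((B² + B²) + B) = -2 + (2*B² + B) = -2 + (B + 2*B²) = -2 + B + 2*B²)
j(b, N) = -1 (j(b, N) = -2 - 1 + 2*(-1)² = -2 - 1 + 2*1 = -2 - 1 + 2 = -1)
a(o, H) = 4*o/5 + 12*H/5 (a(o, H) = 4*(H*3 + o)/5 = 4*(3*H + o)/5 = 4*(o + 3*H)/5 = 4*o/5 + 12*H/5)
a(4, -2)*(-2 + j(1, 3)) = ((⅘)*4 + (12/5)*(-2))*(-2 - 1) = (16/5 - 24/5)*(-3) = -8/5*(-3) = 24/5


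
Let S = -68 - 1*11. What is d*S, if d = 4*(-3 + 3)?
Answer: 0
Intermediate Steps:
d = 0 (d = 4*0 = 0)
S = -79 (S = -68 - 11 = -79)
d*S = 0*(-79) = 0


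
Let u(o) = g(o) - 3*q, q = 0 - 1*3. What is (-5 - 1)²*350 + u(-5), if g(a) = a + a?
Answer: 12599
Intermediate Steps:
g(a) = 2*a
q = -3 (q = 0 - 3 = -3)
u(o) = 9 + 2*o (u(o) = 2*o - 3*(-3) = 2*o + 9 = 9 + 2*o)
(-5 - 1)²*350 + u(-5) = (-5 - 1)²*350 + (9 + 2*(-5)) = (-6)²*350 + (9 - 10) = 36*350 - 1 = 12600 - 1 = 12599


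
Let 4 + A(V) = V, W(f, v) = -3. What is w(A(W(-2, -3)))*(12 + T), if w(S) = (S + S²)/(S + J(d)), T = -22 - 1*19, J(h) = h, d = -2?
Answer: 406/3 ≈ 135.33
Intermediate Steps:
A(V) = -4 + V
T = -41 (T = -22 - 19 = -41)
w(S) = (S + S²)/(-2 + S) (w(S) = (S + S²)/(S - 2) = (S + S²)/(-2 + S))
w(A(W(-2, -3)))*(12 + T) = ((-4 - 3)*(1 + (-4 - 3))/(-2 + (-4 - 3)))*(12 - 41) = -7*(1 - 7)/(-2 - 7)*(-29) = -7*(-6)/(-9)*(-29) = -7*(-⅑)*(-6)*(-29) = -14/3*(-29) = 406/3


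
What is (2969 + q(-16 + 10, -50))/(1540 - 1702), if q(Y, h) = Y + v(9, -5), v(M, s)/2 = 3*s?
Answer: -2933/162 ≈ -18.105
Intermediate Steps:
v(M, s) = 6*s (v(M, s) = 2*(3*s) = 6*s)
q(Y, h) = -30 + Y (q(Y, h) = Y + 6*(-5) = Y - 30 = -30 + Y)
(2969 + q(-16 + 10, -50))/(1540 - 1702) = (2969 + (-30 + (-16 + 10)))/(1540 - 1702) = (2969 + (-30 - 6))/(-162) = (2969 - 36)*(-1/162) = 2933*(-1/162) = -2933/162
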